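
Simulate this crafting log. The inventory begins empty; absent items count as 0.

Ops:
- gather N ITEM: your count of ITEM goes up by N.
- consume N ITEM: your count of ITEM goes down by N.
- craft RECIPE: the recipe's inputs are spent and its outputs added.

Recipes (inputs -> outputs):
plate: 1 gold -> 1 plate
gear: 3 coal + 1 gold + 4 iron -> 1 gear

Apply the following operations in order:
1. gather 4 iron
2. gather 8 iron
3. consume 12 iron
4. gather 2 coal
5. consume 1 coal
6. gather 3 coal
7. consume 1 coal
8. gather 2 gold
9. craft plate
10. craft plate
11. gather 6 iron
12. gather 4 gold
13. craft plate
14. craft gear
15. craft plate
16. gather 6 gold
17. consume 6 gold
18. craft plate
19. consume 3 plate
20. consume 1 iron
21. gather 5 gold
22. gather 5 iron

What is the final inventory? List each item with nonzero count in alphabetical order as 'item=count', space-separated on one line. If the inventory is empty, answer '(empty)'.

Answer: gear=1 gold=5 iron=6 plate=2

Derivation:
After 1 (gather 4 iron): iron=4
After 2 (gather 8 iron): iron=12
After 3 (consume 12 iron): (empty)
After 4 (gather 2 coal): coal=2
After 5 (consume 1 coal): coal=1
After 6 (gather 3 coal): coal=4
After 7 (consume 1 coal): coal=3
After 8 (gather 2 gold): coal=3 gold=2
After 9 (craft plate): coal=3 gold=1 plate=1
After 10 (craft plate): coal=3 plate=2
After 11 (gather 6 iron): coal=3 iron=6 plate=2
After 12 (gather 4 gold): coal=3 gold=4 iron=6 plate=2
After 13 (craft plate): coal=3 gold=3 iron=6 plate=3
After 14 (craft gear): gear=1 gold=2 iron=2 plate=3
After 15 (craft plate): gear=1 gold=1 iron=2 plate=4
After 16 (gather 6 gold): gear=1 gold=7 iron=2 plate=4
After 17 (consume 6 gold): gear=1 gold=1 iron=2 plate=4
After 18 (craft plate): gear=1 iron=2 plate=5
After 19 (consume 3 plate): gear=1 iron=2 plate=2
After 20 (consume 1 iron): gear=1 iron=1 plate=2
After 21 (gather 5 gold): gear=1 gold=5 iron=1 plate=2
After 22 (gather 5 iron): gear=1 gold=5 iron=6 plate=2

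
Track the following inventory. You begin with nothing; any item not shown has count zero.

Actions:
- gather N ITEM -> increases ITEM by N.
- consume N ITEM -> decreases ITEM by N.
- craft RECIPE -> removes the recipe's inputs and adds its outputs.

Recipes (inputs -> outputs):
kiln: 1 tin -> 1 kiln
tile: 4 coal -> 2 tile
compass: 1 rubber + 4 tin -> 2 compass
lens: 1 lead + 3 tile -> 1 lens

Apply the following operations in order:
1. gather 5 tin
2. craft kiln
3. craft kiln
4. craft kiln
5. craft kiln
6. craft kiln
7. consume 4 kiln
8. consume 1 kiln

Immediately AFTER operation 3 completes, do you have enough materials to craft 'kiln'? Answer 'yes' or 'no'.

Answer: yes

Derivation:
After 1 (gather 5 tin): tin=5
After 2 (craft kiln): kiln=1 tin=4
After 3 (craft kiln): kiln=2 tin=3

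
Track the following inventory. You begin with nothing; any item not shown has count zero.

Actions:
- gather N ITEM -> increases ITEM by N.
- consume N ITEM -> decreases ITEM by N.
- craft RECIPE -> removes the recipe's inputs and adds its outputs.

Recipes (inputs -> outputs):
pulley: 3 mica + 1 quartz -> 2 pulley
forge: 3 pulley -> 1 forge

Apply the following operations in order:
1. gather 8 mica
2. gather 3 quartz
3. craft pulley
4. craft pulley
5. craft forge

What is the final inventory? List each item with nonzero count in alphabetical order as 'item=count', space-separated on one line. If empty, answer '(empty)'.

Answer: forge=1 mica=2 pulley=1 quartz=1

Derivation:
After 1 (gather 8 mica): mica=8
After 2 (gather 3 quartz): mica=8 quartz=3
After 3 (craft pulley): mica=5 pulley=2 quartz=2
After 4 (craft pulley): mica=2 pulley=4 quartz=1
After 5 (craft forge): forge=1 mica=2 pulley=1 quartz=1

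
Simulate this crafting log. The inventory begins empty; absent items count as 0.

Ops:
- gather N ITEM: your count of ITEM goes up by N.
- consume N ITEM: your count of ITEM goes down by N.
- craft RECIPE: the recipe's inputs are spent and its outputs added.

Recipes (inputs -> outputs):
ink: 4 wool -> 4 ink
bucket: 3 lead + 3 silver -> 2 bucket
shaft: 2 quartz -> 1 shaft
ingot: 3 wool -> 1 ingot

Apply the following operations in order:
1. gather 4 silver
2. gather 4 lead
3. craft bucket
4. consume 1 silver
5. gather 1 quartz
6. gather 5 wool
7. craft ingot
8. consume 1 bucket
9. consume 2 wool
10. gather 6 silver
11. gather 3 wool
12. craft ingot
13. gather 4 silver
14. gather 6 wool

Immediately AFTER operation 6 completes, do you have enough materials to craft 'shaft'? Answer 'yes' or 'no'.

Answer: no

Derivation:
After 1 (gather 4 silver): silver=4
After 2 (gather 4 lead): lead=4 silver=4
After 3 (craft bucket): bucket=2 lead=1 silver=1
After 4 (consume 1 silver): bucket=2 lead=1
After 5 (gather 1 quartz): bucket=2 lead=1 quartz=1
After 6 (gather 5 wool): bucket=2 lead=1 quartz=1 wool=5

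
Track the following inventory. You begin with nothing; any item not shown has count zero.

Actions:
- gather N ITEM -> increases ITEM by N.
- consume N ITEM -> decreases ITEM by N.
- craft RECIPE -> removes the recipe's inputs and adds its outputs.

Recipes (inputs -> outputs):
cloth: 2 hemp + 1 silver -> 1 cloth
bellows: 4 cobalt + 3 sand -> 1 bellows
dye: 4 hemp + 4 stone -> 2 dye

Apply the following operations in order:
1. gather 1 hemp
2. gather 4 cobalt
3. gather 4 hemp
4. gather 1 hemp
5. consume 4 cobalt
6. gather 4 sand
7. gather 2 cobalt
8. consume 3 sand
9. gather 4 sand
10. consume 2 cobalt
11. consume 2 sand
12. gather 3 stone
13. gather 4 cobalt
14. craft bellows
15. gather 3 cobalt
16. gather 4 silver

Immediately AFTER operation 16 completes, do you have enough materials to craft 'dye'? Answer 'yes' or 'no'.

Answer: no

Derivation:
After 1 (gather 1 hemp): hemp=1
After 2 (gather 4 cobalt): cobalt=4 hemp=1
After 3 (gather 4 hemp): cobalt=4 hemp=5
After 4 (gather 1 hemp): cobalt=4 hemp=6
After 5 (consume 4 cobalt): hemp=6
After 6 (gather 4 sand): hemp=6 sand=4
After 7 (gather 2 cobalt): cobalt=2 hemp=6 sand=4
After 8 (consume 3 sand): cobalt=2 hemp=6 sand=1
After 9 (gather 4 sand): cobalt=2 hemp=6 sand=5
After 10 (consume 2 cobalt): hemp=6 sand=5
After 11 (consume 2 sand): hemp=6 sand=3
After 12 (gather 3 stone): hemp=6 sand=3 stone=3
After 13 (gather 4 cobalt): cobalt=4 hemp=6 sand=3 stone=3
After 14 (craft bellows): bellows=1 hemp=6 stone=3
After 15 (gather 3 cobalt): bellows=1 cobalt=3 hemp=6 stone=3
After 16 (gather 4 silver): bellows=1 cobalt=3 hemp=6 silver=4 stone=3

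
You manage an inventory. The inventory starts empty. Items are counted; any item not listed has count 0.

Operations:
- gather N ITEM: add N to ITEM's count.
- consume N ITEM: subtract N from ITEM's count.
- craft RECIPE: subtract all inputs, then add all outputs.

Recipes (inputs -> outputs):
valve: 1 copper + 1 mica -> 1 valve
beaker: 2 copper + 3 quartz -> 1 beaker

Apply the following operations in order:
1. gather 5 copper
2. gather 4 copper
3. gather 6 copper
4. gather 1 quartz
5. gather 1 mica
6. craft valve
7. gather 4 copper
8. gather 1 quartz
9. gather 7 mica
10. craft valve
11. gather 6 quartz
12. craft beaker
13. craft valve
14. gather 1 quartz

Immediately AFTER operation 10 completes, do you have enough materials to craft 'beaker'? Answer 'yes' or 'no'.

After 1 (gather 5 copper): copper=5
After 2 (gather 4 copper): copper=9
After 3 (gather 6 copper): copper=15
After 4 (gather 1 quartz): copper=15 quartz=1
After 5 (gather 1 mica): copper=15 mica=1 quartz=1
After 6 (craft valve): copper=14 quartz=1 valve=1
After 7 (gather 4 copper): copper=18 quartz=1 valve=1
After 8 (gather 1 quartz): copper=18 quartz=2 valve=1
After 9 (gather 7 mica): copper=18 mica=7 quartz=2 valve=1
After 10 (craft valve): copper=17 mica=6 quartz=2 valve=2

Answer: no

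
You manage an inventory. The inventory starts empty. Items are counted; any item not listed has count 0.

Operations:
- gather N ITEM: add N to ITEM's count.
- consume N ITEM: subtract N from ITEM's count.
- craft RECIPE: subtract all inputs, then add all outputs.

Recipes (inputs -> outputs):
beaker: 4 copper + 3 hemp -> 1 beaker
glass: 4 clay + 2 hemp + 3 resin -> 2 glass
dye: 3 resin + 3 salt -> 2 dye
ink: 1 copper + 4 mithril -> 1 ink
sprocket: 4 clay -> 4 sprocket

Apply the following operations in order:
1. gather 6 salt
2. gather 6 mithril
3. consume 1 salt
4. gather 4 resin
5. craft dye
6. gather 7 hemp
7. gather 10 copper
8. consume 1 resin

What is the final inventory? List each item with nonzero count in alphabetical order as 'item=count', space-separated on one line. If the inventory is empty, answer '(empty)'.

After 1 (gather 6 salt): salt=6
After 2 (gather 6 mithril): mithril=6 salt=6
After 3 (consume 1 salt): mithril=6 salt=5
After 4 (gather 4 resin): mithril=6 resin=4 salt=5
After 5 (craft dye): dye=2 mithril=6 resin=1 salt=2
After 6 (gather 7 hemp): dye=2 hemp=7 mithril=6 resin=1 salt=2
After 7 (gather 10 copper): copper=10 dye=2 hemp=7 mithril=6 resin=1 salt=2
After 8 (consume 1 resin): copper=10 dye=2 hemp=7 mithril=6 salt=2

Answer: copper=10 dye=2 hemp=7 mithril=6 salt=2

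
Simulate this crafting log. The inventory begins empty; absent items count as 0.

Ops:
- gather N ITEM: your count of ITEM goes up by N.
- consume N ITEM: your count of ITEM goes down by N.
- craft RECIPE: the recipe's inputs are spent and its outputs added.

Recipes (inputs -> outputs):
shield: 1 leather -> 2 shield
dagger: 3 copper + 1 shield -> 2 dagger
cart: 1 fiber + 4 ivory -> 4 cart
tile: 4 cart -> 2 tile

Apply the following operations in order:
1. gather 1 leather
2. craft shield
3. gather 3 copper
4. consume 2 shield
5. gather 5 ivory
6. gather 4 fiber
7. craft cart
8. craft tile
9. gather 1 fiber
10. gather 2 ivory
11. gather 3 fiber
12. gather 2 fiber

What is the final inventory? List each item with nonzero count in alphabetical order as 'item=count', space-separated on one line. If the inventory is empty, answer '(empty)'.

Answer: copper=3 fiber=9 ivory=3 tile=2

Derivation:
After 1 (gather 1 leather): leather=1
After 2 (craft shield): shield=2
After 3 (gather 3 copper): copper=3 shield=2
After 4 (consume 2 shield): copper=3
After 5 (gather 5 ivory): copper=3 ivory=5
After 6 (gather 4 fiber): copper=3 fiber=4 ivory=5
After 7 (craft cart): cart=4 copper=3 fiber=3 ivory=1
After 8 (craft tile): copper=3 fiber=3 ivory=1 tile=2
After 9 (gather 1 fiber): copper=3 fiber=4 ivory=1 tile=2
After 10 (gather 2 ivory): copper=3 fiber=4 ivory=3 tile=2
After 11 (gather 3 fiber): copper=3 fiber=7 ivory=3 tile=2
After 12 (gather 2 fiber): copper=3 fiber=9 ivory=3 tile=2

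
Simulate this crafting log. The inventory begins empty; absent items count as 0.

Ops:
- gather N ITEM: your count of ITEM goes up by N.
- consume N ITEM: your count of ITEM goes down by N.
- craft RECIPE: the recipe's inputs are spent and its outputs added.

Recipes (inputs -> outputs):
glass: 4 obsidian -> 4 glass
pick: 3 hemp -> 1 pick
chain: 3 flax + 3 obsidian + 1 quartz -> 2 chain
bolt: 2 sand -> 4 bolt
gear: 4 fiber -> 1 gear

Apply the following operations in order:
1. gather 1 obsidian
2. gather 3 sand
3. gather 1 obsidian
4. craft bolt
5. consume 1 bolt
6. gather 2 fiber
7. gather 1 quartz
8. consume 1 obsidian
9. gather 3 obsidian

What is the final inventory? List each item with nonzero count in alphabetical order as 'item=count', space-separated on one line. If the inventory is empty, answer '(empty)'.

Answer: bolt=3 fiber=2 obsidian=4 quartz=1 sand=1

Derivation:
After 1 (gather 1 obsidian): obsidian=1
After 2 (gather 3 sand): obsidian=1 sand=3
After 3 (gather 1 obsidian): obsidian=2 sand=3
After 4 (craft bolt): bolt=4 obsidian=2 sand=1
After 5 (consume 1 bolt): bolt=3 obsidian=2 sand=1
After 6 (gather 2 fiber): bolt=3 fiber=2 obsidian=2 sand=1
After 7 (gather 1 quartz): bolt=3 fiber=2 obsidian=2 quartz=1 sand=1
After 8 (consume 1 obsidian): bolt=3 fiber=2 obsidian=1 quartz=1 sand=1
After 9 (gather 3 obsidian): bolt=3 fiber=2 obsidian=4 quartz=1 sand=1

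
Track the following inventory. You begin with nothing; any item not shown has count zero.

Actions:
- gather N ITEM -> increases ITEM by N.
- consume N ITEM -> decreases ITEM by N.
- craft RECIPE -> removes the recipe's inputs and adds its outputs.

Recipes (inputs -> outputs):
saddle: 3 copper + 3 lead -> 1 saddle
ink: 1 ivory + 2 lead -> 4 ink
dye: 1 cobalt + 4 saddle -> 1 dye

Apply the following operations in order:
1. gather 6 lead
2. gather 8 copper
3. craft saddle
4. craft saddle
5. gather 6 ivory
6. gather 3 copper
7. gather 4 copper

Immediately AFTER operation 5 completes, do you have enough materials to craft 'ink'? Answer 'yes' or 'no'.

Answer: no

Derivation:
After 1 (gather 6 lead): lead=6
After 2 (gather 8 copper): copper=8 lead=6
After 3 (craft saddle): copper=5 lead=3 saddle=1
After 4 (craft saddle): copper=2 saddle=2
After 5 (gather 6 ivory): copper=2 ivory=6 saddle=2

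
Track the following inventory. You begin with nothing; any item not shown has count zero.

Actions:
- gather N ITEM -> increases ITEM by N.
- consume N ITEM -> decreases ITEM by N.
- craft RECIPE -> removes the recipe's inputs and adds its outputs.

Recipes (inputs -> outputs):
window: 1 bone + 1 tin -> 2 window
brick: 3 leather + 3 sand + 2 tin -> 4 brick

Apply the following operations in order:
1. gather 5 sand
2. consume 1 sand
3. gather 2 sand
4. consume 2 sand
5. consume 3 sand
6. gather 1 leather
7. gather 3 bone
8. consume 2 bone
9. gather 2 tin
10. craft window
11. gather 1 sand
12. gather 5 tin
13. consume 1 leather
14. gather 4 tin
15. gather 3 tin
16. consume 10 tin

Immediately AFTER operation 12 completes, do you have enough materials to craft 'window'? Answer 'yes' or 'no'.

After 1 (gather 5 sand): sand=5
After 2 (consume 1 sand): sand=4
After 3 (gather 2 sand): sand=6
After 4 (consume 2 sand): sand=4
After 5 (consume 3 sand): sand=1
After 6 (gather 1 leather): leather=1 sand=1
After 7 (gather 3 bone): bone=3 leather=1 sand=1
After 8 (consume 2 bone): bone=1 leather=1 sand=1
After 9 (gather 2 tin): bone=1 leather=1 sand=1 tin=2
After 10 (craft window): leather=1 sand=1 tin=1 window=2
After 11 (gather 1 sand): leather=1 sand=2 tin=1 window=2
After 12 (gather 5 tin): leather=1 sand=2 tin=6 window=2

Answer: no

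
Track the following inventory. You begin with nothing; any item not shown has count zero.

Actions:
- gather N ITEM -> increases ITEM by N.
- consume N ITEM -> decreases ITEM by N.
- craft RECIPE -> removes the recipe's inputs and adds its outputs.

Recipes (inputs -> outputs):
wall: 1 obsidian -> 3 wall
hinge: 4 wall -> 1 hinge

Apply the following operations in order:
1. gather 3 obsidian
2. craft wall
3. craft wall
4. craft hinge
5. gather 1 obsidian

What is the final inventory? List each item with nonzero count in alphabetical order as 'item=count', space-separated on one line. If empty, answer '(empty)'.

Answer: hinge=1 obsidian=2 wall=2

Derivation:
After 1 (gather 3 obsidian): obsidian=3
After 2 (craft wall): obsidian=2 wall=3
After 3 (craft wall): obsidian=1 wall=6
After 4 (craft hinge): hinge=1 obsidian=1 wall=2
After 5 (gather 1 obsidian): hinge=1 obsidian=2 wall=2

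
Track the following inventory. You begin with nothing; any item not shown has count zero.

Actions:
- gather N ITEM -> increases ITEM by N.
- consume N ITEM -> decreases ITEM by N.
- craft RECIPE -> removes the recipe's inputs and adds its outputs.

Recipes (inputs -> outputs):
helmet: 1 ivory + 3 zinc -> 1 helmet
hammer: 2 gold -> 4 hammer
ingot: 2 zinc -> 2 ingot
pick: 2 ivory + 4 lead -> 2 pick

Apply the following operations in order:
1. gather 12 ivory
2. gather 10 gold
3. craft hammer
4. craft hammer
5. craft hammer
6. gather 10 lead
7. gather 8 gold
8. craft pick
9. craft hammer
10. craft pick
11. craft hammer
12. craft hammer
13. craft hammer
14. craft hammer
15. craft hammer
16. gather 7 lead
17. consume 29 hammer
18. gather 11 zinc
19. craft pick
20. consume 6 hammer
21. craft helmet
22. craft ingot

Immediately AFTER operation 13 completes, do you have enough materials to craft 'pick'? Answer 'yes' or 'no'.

After 1 (gather 12 ivory): ivory=12
After 2 (gather 10 gold): gold=10 ivory=12
After 3 (craft hammer): gold=8 hammer=4 ivory=12
After 4 (craft hammer): gold=6 hammer=8 ivory=12
After 5 (craft hammer): gold=4 hammer=12 ivory=12
After 6 (gather 10 lead): gold=4 hammer=12 ivory=12 lead=10
After 7 (gather 8 gold): gold=12 hammer=12 ivory=12 lead=10
After 8 (craft pick): gold=12 hammer=12 ivory=10 lead=6 pick=2
After 9 (craft hammer): gold=10 hammer=16 ivory=10 lead=6 pick=2
After 10 (craft pick): gold=10 hammer=16 ivory=8 lead=2 pick=4
After 11 (craft hammer): gold=8 hammer=20 ivory=8 lead=2 pick=4
After 12 (craft hammer): gold=6 hammer=24 ivory=8 lead=2 pick=4
After 13 (craft hammer): gold=4 hammer=28 ivory=8 lead=2 pick=4

Answer: no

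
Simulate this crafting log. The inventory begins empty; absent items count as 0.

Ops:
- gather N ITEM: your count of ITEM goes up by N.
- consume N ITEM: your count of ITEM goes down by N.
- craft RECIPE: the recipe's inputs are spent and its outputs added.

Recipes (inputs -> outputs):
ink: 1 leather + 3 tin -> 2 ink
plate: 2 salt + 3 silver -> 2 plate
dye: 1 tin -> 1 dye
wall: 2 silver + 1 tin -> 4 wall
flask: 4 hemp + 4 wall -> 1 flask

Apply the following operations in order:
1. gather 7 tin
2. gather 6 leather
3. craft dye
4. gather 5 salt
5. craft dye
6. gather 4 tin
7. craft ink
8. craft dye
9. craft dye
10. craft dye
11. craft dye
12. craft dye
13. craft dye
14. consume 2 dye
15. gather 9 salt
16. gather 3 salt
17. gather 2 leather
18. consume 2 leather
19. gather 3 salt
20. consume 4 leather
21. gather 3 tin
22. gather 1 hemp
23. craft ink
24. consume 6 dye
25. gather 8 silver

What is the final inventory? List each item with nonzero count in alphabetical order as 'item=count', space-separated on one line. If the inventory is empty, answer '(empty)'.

Answer: hemp=1 ink=4 salt=20 silver=8

Derivation:
After 1 (gather 7 tin): tin=7
After 2 (gather 6 leather): leather=6 tin=7
After 3 (craft dye): dye=1 leather=6 tin=6
After 4 (gather 5 salt): dye=1 leather=6 salt=5 tin=6
After 5 (craft dye): dye=2 leather=6 salt=5 tin=5
After 6 (gather 4 tin): dye=2 leather=6 salt=5 tin=9
After 7 (craft ink): dye=2 ink=2 leather=5 salt=5 tin=6
After 8 (craft dye): dye=3 ink=2 leather=5 salt=5 tin=5
After 9 (craft dye): dye=4 ink=2 leather=5 salt=5 tin=4
After 10 (craft dye): dye=5 ink=2 leather=5 salt=5 tin=3
After 11 (craft dye): dye=6 ink=2 leather=5 salt=5 tin=2
After 12 (craft dye): dye=7 ink=2 leather=5 salt=5 tin=1
After 13 (craft dye): dye=8 ink=2 leather=5 salt=5
After 14 (consume 2 dye): dye=6 ink=2 leather=5 salt=5
After 15 (gather 9 salt): dye=6 ink=2 leather=5 salt=14
After 16 (gather 3 salt): dye=6 ink=2 leather=5 salt=17
After 17 (gather 2 leather): dye=6 ink=2 leather=7 salt=17
After 18 (consume 2 leather): dye=6 ink=2 leather=5 salt=17
After 19 (gather 3 salt): dye=6 ink=2 leather=5 salt=20
After 20 (consume 4 leather): dye=6 ink=2 leather=1 salt=20
After 21 (gather 3 tin): dye=6 ink=2 leather=1 salt=20 tin=3
After 22 (gather 1 hemp): dye=6 hemp=1 ink=2 leather=1 salt=20 tin=3
After 23 (craft ink): dye=6 hemp=1 ink=4 salt=20
After 24 (consume 6 dye): hemp=1 ink=4 salt=20
After 25 (gather 8 silver): hemp=1 ink=4 salt=20 silver=8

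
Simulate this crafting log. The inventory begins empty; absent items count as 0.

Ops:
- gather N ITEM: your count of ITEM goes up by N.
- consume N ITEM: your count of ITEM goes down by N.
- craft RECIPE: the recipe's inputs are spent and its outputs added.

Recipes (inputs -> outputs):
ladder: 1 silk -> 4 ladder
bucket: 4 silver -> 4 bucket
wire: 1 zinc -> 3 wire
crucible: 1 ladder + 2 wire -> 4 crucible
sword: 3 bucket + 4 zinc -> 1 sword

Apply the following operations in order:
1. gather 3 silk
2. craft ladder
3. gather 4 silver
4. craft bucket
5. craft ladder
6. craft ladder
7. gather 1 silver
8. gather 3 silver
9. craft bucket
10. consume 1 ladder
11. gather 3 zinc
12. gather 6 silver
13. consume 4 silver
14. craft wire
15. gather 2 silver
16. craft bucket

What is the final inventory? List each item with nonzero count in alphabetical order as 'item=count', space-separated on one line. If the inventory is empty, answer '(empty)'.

After 1 (gather 3 silk): silk=3
After 2 (craft ladder): ladder=4 silk=2
After 3 (gather 4 silver): ladder=4 silk=2 silver=4
After 4 (craft bucket): bucket=4 ladder=4 silk=2
After 5 (craft ladder): bucket=4 ladder=8 silk=1
After 6 (craft ladder): bucket=4 ladder=12
After 7 (gather 1 silver): bucket=4 ladder=12 silver=1
After 8 (gather 3 silver): bucket=4 ladder=12 silver=4
After 9 (craft bucket): bucket=8 ladder=12
After 10 (consume 1 ladder): bucket=8 ladder=11
After 11 (gather 3 zinc): bucket=8 ladder=11 zinc=3
After 12 (gather 6 silver): bucket=8 ladder=11 silver=6 zinc=3
After 13 (consume 4 silver): bucket=8 ladder=11 silver=2 zinc=3
After 14 (craft wire): bucket=8 ladder=11 silver=2 wire=3 zinc=2
After 15 (gather 2 silver): bucket=8 ladder=11 silver=4 wire=3 zinc=2
After 16 (craft bucket): bucket=12 ladder=11 wire=3 zinc=2

Answer: bucket=12 ladder=11 wire=3 zinc=2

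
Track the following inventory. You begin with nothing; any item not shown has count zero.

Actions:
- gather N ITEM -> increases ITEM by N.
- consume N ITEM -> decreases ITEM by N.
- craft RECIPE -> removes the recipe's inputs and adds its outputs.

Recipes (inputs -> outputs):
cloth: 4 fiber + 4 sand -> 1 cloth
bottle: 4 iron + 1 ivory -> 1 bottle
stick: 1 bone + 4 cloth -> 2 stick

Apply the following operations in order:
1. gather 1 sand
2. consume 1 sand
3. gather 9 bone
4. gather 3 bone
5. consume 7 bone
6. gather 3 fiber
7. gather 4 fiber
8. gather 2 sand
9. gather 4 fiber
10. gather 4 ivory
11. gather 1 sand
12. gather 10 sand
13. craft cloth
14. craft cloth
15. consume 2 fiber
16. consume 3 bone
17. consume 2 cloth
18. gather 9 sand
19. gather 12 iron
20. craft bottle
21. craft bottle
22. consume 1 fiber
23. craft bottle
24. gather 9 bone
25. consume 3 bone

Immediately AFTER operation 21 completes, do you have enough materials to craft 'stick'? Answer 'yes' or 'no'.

Answer: no

Derivation:
After 1 (gather 1 sand): sand=1
After 2 (consume 1 sand): (empty)
After 3 (gather 9 bone): bone=9
After 4 (gather 3 bone): bone=12
After 5 (consume 7 bone): bone=5
After 6 (gather 3 fiber): bone=5 fiber=3
After 7 (gather 4 fiber): bone=5 fiber=7
After 8 (gather 2 sand): bone=5 fiber=7 sand=2
After 9 (gather 4 fiber): bone=5 fiber=11 sand=2
After 10 (gather 4 ivory): bone=5 fiber=11 ivory=4 sand=2
After 11 (gather 1 sand): bone=5 fiber=11 ivory=4 sand=3
After 12 (gather 10 sand): bone=5 fiber=11 ivory=4 sand=13
After 13 (craft cloth): bone=5 cloth=1 fiber=7 ivory=4 sand=9
After 14 (craft cloth): bone=5 cloth=2 fiber=3 ivory=4 sand=5
After 15 (consume 2 fiber): bone=5 cloth=2 fiber=1 ivory=4 sand=5
After 16 (consume 3 bone): bone=2 cloth=2 fiber=1 ivory=4 sand=5
After 17 (consume 2 cloth): bone=2 fiber=1 ivory=4 sand=5
After 18 (gather 9 sand): bone=2 fiber=1 ivory=4 sand=14
After 19 (gather 12 iron): bone=2 fiber=1 iron=12 ivory=4 sand=14
After 20 (craft bottle): bone=2 bottle=1 fiber=1 iron=8 ivory=3 sand=14
After 21 (craft bottle): bone=2 bottle=2 fiber=1 iron=4 ivory=2 sand=14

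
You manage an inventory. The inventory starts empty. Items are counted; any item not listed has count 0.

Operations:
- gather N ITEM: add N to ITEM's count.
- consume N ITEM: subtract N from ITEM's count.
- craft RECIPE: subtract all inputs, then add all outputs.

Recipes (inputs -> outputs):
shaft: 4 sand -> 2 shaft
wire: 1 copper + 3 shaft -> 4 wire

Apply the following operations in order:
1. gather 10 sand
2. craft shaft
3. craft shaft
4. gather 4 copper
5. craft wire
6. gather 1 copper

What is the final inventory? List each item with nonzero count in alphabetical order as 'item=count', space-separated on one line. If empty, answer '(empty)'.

Answer: copper=4 sand=2 shaft=1 wire=4

Derivation:
After 1 (gather 10 sand): sand=10
After 2 (craft shaft): sand=6 shaft=2
After 3 (craft shaft): sand=2 shaft=4
After 4 (gather 4 copper): copper=4 sand=2 shaft=4
After 5 (craft wire): copper=3 sand=2 shaft=1 wire=4
After 6 (gather 1 copper): copper=4 sand=2 shaft=1 wire=4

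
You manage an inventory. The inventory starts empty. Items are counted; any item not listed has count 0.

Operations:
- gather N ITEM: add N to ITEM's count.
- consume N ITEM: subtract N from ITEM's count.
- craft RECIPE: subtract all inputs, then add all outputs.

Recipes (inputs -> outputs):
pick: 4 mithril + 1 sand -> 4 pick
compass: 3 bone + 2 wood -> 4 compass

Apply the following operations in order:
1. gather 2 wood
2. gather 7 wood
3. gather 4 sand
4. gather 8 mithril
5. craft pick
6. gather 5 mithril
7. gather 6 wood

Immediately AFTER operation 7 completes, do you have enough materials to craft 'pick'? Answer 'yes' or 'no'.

Answer: yes

Derivation:
After 1 (gather 2 wood): wood=2
After 2 (gather 7 wood): wood=9
After 3 (gather 4 sand): sand=4 wood=9
After 4 (gather 8 mithril): mithril=8 sand=4 wood=9
After 5 (craft pick): mithril=4 pick=4 sand=3 wood=9
After 6 (gather 5 mithril): mithril=9 pick=4 sand=3 wood=9
After 7 (gather 6 wood): mithril=9 pick=4 sand=3 wood=15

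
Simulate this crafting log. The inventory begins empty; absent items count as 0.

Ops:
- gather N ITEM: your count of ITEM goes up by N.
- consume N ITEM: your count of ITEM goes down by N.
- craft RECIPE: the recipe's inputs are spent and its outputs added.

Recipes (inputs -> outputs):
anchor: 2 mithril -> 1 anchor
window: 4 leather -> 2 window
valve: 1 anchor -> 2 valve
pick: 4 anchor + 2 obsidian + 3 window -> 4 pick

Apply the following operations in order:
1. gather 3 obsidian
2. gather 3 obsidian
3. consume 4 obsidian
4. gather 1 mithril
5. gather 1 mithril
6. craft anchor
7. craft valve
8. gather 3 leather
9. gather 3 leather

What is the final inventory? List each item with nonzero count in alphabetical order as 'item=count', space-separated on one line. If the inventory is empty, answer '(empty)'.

After 1 (gather 3 obsidian): obsidian=3
After 2 (gather 3 obsidian): obsidian=6
After 3 (consume 4 obsidian): obsidian=2
After 4 (gather 1 mithril): mithril=1 obsidian=2
After 5 (gather 1 mithril): mithril=2 obsidian=2
After 6 (craft anchor): anchor=1 obsidian=2
After 7 (craft valve): obsidian=2 valve=2
After 8 (gather 3 leather): leather=3 obsidian=2 valve=2
After 9 (gather 3 leather): leather=6 obsidian=2 valve=2

Answer: leather=6 obsidian=2 valve=2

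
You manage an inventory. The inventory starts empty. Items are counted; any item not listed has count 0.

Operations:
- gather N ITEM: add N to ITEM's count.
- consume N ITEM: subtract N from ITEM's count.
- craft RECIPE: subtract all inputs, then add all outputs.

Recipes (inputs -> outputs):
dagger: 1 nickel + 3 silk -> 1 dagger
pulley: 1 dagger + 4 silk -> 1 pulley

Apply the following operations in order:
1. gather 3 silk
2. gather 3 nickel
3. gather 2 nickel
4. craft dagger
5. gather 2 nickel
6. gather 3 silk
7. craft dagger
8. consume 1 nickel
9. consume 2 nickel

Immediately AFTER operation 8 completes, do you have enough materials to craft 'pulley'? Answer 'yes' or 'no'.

Answer: no

Derivation:
After 1 (gather 3 silk): silk=3
After 2 (gather 3 nickel): nickel=3 silk=3
After 3 (gather 2 nickel): nickel=5 silk=3
After 4 (craft dagger): dagger=1 nickel=4
After 5 (gather 2 nickel): dagger=1 nickel=6
After 6 (gather 3 silk): dagger=1 nickel=6 silk=3
After 7 (craft dagger): dagger=2 nickel=5
After 8 (consume 1 nickel): dagger=2 nickel=4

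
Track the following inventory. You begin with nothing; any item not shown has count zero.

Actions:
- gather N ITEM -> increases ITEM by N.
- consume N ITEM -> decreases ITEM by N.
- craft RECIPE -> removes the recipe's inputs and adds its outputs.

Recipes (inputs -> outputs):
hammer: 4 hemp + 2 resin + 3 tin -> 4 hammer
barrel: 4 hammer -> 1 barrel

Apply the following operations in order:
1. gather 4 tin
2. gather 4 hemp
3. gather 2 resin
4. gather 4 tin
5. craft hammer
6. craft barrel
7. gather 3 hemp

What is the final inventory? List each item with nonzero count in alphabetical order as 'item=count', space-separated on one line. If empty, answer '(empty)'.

After 1 (gather 4 tin): tin=4
After 2 (gather 4 hemp): hemp=4 tin=4
After 3 (gather 2 resin): hemp=4 resin=2 tin=4
After 4 (gather 4 tin): hemp=4 resin=2 tin=8
After 5 (craft hammer): hammer=4 tin=5
After 6 (craft barrel): barrel=1 tin=5
After 7 (gather 3 hemp): barrel=1 hemp=3 tin=5

Answer: barrel=1 hemp=3 tin=5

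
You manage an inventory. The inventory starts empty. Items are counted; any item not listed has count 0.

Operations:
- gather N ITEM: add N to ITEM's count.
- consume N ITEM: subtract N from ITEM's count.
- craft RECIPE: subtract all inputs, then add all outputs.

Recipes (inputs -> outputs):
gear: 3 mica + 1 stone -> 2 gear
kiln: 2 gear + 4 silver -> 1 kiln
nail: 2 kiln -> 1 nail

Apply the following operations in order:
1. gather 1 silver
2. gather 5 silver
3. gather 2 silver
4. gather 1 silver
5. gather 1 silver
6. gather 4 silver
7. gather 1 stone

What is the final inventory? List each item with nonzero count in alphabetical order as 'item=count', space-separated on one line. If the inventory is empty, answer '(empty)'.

After 1 (gather 1 silver): silver=1
After 2 (gather 5 silver): silver=6
After 3 (gather 2 silver): silver=8
After 4 (gather 1 silver): silver=9
After 5 (gather 1 silver): silver=10
After 6 (gather 4 silver): silver=14
After 7 (gather 1 stone): silver=14 stone=1

Answer: silver=14 stone=1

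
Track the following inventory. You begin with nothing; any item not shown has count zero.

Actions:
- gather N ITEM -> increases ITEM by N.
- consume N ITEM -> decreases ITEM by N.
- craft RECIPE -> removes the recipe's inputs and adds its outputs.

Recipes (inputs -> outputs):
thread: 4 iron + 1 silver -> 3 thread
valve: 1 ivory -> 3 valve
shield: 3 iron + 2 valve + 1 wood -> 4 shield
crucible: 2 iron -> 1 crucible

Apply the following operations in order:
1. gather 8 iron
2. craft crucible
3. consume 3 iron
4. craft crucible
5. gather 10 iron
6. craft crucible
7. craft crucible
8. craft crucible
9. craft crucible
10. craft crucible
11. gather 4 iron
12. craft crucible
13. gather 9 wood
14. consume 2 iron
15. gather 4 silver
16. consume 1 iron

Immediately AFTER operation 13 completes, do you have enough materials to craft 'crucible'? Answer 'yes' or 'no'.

Answer: yes

Derivation:
After 1 (gather 8 iron): iron=8
After 2 (craft crucible): crucible=1 iron=6
After 3 (consume 3 iron): crucible=1 iron=3
After 4 (craft crucible): crucible=2 iron=1
After 5 (gather 10 iron): crucible=2 iron=11
After 6 (craft crucible): crucible=3 iron=9
After 7 (craft crucible): crucible=4 iron=7
After 8 (craft crucible): crucible=5 iron=5
After 9 (craft crucible): crucible=6 iron=3
After 10 (craft crucible): crucible=7 iron=1
After 11 (gather 4 iron): crucible=7 iron=5
After 12 (craft crucible): crucible=8 iron=3
After 13 (gather 9 wood): crucible=8 iron=3 wood=9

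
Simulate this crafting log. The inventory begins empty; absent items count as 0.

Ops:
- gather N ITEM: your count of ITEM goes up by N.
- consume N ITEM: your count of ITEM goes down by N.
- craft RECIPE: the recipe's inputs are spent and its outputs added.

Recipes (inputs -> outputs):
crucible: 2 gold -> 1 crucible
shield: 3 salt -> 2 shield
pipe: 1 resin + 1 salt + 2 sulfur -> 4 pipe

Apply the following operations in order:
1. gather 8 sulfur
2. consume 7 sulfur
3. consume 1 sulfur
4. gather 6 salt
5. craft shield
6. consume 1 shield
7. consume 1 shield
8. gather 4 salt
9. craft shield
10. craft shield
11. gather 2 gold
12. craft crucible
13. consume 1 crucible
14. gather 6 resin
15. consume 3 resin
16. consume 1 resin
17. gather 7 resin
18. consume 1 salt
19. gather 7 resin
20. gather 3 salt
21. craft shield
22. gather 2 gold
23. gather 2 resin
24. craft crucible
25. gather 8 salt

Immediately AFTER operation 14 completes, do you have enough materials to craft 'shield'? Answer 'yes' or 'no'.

After 1 (gather 8 sulfur): sulfur=8
After 2 (consume 7 sulfur): sulfur=1
After 3 (consume 1 sulfur): (empty)
After 4 (gather 6 salt): salt=6
After 5 (craft shield): salt=3 shield=2
After 6 (consume 1 shield): salt=3 shield=1
After 7 (consume 1 shield): salt=3
After 8 (gather 4 salt): salt=7
After 9 (craft shield): salt=4 shield=2
After 10 (craft shield): salt=1 shield=4
After 11 (gather 2 gold): gold=2 salt=1 shield=4
After 12 (craft crucible): crucible=1 salt=1 shield=4
After 13 (consume 1 crucible): salt=1 shield=4
After 14 (gather 6 resin): resin=6 salt=1 shield=4

Answer: no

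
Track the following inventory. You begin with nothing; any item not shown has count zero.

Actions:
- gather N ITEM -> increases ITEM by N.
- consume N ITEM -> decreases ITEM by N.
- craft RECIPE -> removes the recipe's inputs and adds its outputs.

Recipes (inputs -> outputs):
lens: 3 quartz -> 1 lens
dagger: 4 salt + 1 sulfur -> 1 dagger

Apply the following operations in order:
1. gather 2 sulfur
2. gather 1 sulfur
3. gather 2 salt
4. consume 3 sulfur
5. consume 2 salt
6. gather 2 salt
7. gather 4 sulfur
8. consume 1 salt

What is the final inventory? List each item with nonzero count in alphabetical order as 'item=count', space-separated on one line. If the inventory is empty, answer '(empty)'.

Answer: salt=1 sulfur=4

Derivation:
After 1 (gather 2 sulfur): sulfur=2
After 2 (gather 1 sulfur): sulfur=3
After 3 (gather 2 salt): salt=2 sulfur=3
After 4 (consume 3 sulfur): salt=2
After 5 (consume 2 salt): (empty)
After 6 (gather 2 salt): salt=2
After 7 (gather 4 sulfur): salt=2 sulfur=4
After 8 (consume 1 salt): salt=1 sulfur=4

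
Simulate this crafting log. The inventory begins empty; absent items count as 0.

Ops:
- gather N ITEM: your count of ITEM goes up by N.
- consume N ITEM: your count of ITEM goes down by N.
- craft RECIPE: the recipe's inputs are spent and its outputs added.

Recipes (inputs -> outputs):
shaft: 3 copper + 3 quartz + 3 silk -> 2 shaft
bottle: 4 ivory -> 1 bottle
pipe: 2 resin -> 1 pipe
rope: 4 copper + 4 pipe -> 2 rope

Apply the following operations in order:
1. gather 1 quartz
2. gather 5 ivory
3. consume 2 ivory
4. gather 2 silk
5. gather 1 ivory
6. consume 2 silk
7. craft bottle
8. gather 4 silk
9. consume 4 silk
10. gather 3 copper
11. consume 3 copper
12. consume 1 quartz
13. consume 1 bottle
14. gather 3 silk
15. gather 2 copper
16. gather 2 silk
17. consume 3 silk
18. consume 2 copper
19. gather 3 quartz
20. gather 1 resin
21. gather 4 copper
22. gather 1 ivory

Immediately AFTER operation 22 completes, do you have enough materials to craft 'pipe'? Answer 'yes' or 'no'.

Answer: no

Derivation:
After 1 (gather 1 quartz): quartz=1
After 2 (gather 5 ivory): ivory=5 quartz=1
After 3 (consume 2 ivory): ivory=3 quartz=1
After 4 (gather 2 silk): ivory=3 quartz=1 silk=2
After 5 (gather 1 ivory): ivory=4 quartz=1 silk=2
After 6 (consume 2 silk): ivory=4 quartz=1
After 7 (craft bottle): bottle=1 quartz=1
After 8 (gather 4 silk): bottle=1 quartz=1 silk=4
After 9 (consume 4 silk): bottle=1 quartz=1
After 10 (gather 3 copper): bottle=1 copper=3 quartz=1
After 11 (consume 3 copper): bottle=1 quartz=1
After 12 (consume 1 quartz): bottle=1
After 13 (consume 1 bottle): (empty)
After 14 (gather 3 silk): silk=3
After 15 (gather 2 copper): copper=2 silk=3
After 16 (gather 2 silk): copper=2 silk=5
After 17 (consume 3 silk): copper=2 silk=2
After 18 (consume 2 copper): silk=2
After 19 (gather 3 quartz): quartz=3 silk=2
After 20 (gather 1 resin): quartz=3 resin=1 silk=2
After 21 (gather 4 copper): copper=4 quartz=3 resin=1 silk=2
After 22 (gather 1 ivory): copper=4 ivory=1 quartz=3 resin=1 silk=2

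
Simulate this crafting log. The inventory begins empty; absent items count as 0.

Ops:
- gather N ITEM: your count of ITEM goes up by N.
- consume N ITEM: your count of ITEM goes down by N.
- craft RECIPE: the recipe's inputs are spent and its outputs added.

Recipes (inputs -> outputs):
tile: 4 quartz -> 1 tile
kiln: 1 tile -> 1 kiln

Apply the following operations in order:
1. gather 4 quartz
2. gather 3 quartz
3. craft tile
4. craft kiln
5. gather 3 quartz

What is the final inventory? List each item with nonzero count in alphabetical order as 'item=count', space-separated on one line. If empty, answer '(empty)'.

Answer: kiln=1 quartz=6

Derivation:
After 1 (gather 4 quartz): quartz=4
After 2 (gather 3 quartz): quartz=7
After 3 (craft tile): quartz=3 tile=1
After 4 (craft kiln): kiln=1 quartz=3
After 5 (gather 3 quartz): kiln=1 quartz=6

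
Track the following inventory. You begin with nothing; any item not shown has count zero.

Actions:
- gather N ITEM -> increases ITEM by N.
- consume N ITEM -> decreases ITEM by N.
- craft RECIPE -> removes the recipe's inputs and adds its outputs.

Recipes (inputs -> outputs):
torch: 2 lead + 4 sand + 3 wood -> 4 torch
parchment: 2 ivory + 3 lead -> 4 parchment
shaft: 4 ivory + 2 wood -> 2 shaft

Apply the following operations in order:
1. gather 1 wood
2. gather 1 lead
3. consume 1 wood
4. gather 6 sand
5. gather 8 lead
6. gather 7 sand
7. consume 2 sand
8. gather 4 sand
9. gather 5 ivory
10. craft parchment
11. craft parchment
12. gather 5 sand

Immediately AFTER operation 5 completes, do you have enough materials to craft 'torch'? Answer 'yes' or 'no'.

After 1 (gather 1 wood): wood=1
After 2 (gather 1 lead): lead=1 wood=1
After 3 (consume 1 wood): lead=1
After 4 (gather 6 sand): lead=1 sand=6
After 5 (gather 8 lead): lead=9 sand=6

Answer: no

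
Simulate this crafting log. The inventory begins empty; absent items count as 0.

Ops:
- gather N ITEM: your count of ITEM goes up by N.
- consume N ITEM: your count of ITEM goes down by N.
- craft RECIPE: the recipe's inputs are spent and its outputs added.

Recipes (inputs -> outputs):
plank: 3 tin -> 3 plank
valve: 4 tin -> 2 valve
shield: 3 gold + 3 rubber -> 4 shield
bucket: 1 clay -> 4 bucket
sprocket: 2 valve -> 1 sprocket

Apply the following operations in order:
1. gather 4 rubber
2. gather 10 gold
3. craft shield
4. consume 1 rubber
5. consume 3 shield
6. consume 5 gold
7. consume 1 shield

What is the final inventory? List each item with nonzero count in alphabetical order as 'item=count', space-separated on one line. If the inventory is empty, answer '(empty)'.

Answer: gold=2

Derivation:
After 1 (gather 4 rubber): rubber=4
After 2 (gather 10 gold): gold=10 rubber=4
After 3 (craft shield): gold=7 rubber=1 shield=4
After 4 (consume 1 rubber): gold=7 shield=4
After 5 (consume 3 shield): gold=7 shield=1
After 6 (consume 5 gold): gold=2 shield=1
After 7 (consume 1 shield): gold=2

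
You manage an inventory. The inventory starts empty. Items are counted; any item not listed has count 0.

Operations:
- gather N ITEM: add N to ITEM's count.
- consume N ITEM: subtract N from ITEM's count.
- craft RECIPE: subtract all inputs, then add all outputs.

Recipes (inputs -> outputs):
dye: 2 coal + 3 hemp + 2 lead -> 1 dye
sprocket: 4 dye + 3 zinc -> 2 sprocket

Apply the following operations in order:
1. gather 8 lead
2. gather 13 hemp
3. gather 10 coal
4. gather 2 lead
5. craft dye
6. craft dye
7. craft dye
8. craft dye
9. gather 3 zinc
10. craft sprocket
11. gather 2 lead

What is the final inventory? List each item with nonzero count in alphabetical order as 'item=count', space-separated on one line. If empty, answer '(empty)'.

After 1 (gather 8 lead): lead=8
After 2 (gather 13 hemp): hemp=13 lead=8
After 3 (gather 10 coal): coal=10 hemp=13 lead=8
After 4 (gather 2 lead): coal=10 hemp=13 lead=10
After 5 (craft dye): coal=8 dye=1 hemp=10 lead=8
After 6 (craft dye): coal=6 dye=2 hemp=7 lead=6
After 7 (craft dye): coal=4 dye=3 hemp=4 lead=4
After 8 (craft dye): coal=2 dye=4 hemp=1 lead=2
After 9 (gather 3 zinc): coal=2 dye=4 hemp=1 lead=2 zinc=3
After 10 (craft sprocket): coal=2 hemp=1 lead=2 sprocket=2
After 11 (gather 2 lead): coal=2 hemp=1 lead=4 sprocket=2

Answer: coal=2 hemp=1 lead=4 sprocket=2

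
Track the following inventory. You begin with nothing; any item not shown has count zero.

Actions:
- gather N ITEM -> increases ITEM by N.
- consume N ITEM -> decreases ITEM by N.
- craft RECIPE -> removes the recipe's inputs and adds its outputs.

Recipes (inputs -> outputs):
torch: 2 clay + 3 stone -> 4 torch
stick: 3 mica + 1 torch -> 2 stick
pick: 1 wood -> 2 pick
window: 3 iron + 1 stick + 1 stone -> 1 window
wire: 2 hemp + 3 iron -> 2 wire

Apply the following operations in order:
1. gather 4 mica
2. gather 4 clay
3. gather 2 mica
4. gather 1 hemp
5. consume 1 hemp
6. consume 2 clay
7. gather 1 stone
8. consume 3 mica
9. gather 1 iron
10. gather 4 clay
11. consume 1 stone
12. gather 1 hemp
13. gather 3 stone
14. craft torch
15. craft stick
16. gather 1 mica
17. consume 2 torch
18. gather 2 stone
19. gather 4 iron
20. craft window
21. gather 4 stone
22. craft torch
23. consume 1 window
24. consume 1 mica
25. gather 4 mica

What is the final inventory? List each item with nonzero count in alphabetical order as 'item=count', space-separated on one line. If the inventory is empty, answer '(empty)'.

After 1 (gather 4 mica): mica=4
After 2 (gather 4 clay): clay=4 mica=4
After 3 (gather 2 mica): clay=4 mica=6
After 4 (gather 1 hemp): clay=4 hemp=1 mica=6
After 5 (consume 1 hemp): clay=4 mica=6
After 6 (consume 2 clay): clay=2 mica=6
After 7 (gather 1 stone): clay=2 mica=6 stone=1
After 8 (consume 3 mica): clay=2 mica=3 stone=1
After 9 (gather 1 iron): clay=2 iron=1 mica=3 stone=1
After 10 (gather 4 clay): clay=6 iron=1 mica=3 stone=1
After 11 (consume 1 stone): clay=6 iron=1 mica=3
After 12 (gather 1 hemp): clay=6 hemp=1 iron=1 mica=3
After 13 (gather 3 stone): clay=6 hemp=1 iron=1 mica=3 stone=3
After 14 (craft torch): clay=4 hemp=1 iron=1 mica=3 torch=4
After 15 (craft stick): clay=4 hemp=1 iron=1 stick=2 torch=3
After 16 (gather 1 mica): clay=4 hemp=1 iron=1 mica=1 stick=2 torch=3
After 17 (consume 2 torch): clay=4 hemp=1 iron=1 mica=1 stick=2 torch=1
After 18 (gather 2 stone): clay=4 hemp=1 iron=1 mica=1 stick=2 stone=2 torch=1
After 19 (gather 4 iron): clay=4 hemp=1 iron=5 mica=1 stick=2 stone=2 torch=1
After 20 (craft window): clay=4 hemp=1 iron=2 mica=1 stick=1 stone=1 torch=1 window=1
After 21 (gather 4 stone): clay=4 hemp=1 iron=2 mica=1 stick=1 stone=5 torch=1 window=1
After 22 (craft torch): clay=2 hemp=1 iron=2 mica=1 stick=1 stone=2 torch=5 window=1
After 23 (consume 1 window): clay=2 hemp=1 iron=2 mica=1 stick=1 stone=2 torch=5
After 24 (consume 1 mica): clay=2 hemp=1 iron=2 stick=1 stone=2 torch=5
After 25 (gather 4 mica): clay=2 hemp=1 iron=2 mica=4 stick=1 stone=2 torch=5

Answer: clay=2 hemp=1 iron=2 mica=4 stick=1 stone=2 torch=5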